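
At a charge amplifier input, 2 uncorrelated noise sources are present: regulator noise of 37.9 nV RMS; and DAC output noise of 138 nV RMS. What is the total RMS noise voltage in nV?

143 nV

Uncorrelated sources add in power (mean-square): V_tot = √(ΣV_i²)
V_tot = √[(3.79×10⁻⁸)² + (1.38×10⁻⁷)²] = 1.43×10⁻⁷ V = 143 nV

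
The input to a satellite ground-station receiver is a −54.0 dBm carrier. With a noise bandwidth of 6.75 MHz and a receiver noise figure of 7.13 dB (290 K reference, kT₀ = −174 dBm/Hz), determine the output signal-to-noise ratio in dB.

44.6 dB

Noise floor: N = −174 + 10 log₁₀(B) + NF
10 log₁₀(6.75×10⁶) = 68.29 dB
N = −174 + 68.29 + 7.13 = −98.58 dBm
SNR = P_sig − N = −54.0 − (−98.58) = 44.58 dB → 44.6 dB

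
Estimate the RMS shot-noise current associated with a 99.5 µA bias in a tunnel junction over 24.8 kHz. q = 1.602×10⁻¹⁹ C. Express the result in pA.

I_n = √(2qI·B)
2qI·B = 2 × 1.602×10⁻¹⁹ × 9.95×10⁻⁵ × 2.48×10⁴ = 7.91×10⁻¹⁹ A²
I_n = √(7.91×10⁻¹⁹) = 8.89×10⁻¹⁰ A = 889 pA

889 pA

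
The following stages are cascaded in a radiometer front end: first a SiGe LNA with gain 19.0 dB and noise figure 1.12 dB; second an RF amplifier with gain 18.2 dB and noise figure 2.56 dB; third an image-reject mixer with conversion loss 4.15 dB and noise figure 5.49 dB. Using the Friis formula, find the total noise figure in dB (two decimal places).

1.16 dB

Convert to linear (a loss of L dB is a gain of −L dB): F_i = 10^(NF_i/10), G_i = 10^(G_i,dB/10)
  Stage 1: F_1 = 10^(1.12/10) = 1.294, G_1 = 10^(19.0/10) = 79.43
  Stage 2: F_2 = 10^(2.56/10) = 1.803, G_2 = 10^(18.2/10) = 66.07
  Stage 3: F_3 = 10^(5.49/10) = 3.540, G_3 = 10^(−4.15/10) = 0.3846
Friis cascade:
  F = 1.294 + (1.803 − 1)/79.43 + (3.540 − 1)/5248 = 1.305
NF = 10 log₁₀(1.305) = 1.16 dB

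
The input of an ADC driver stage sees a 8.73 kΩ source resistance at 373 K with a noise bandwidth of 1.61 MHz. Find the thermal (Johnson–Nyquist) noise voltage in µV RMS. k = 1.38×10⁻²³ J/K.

17.0 µV

V_n = √(4kTRB)
4kTRB = 4 × 1.38×10⁻²³ × 373 × 8.73×10³ × 1.61×10⁶ = 2.89×10⁻¹⁰ V²
V_n = √(2.89×10⁻¹⁰) = 1.70×10⁻⁵ V = 17.0 µV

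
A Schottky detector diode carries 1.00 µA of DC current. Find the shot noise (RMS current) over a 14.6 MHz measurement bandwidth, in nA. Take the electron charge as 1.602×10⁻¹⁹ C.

2.16 nA

I_n = √(2qI·B)
2qI·B = 2 × 1.602×10⁻¹⁹ × 1.00×10⁻⁶ × 1.46×10⁷ = 4.68×10⁻¹⁸ A²
I_n = √(4.68×10⁻¹⁸) = 2.16×10⁻⁹ A = 2.16 nA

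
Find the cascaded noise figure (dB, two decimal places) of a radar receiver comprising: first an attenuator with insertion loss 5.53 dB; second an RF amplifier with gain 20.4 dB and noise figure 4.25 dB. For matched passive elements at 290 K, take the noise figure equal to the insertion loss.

Convert to linear (a loss of L dB is a gain of −L dB): F_i = 10^(NF_i/10), G_i = 10^(G_i,dB/10)
  Stage 1: F_1 = 10^(5.53/10) = 3.573, G_1 = 10^(−5.53/10) = 0.2799
  Stage 2: F_2 = 10^(4.25/10) = 2.661, G_2 = 10^(20.4/10) = 109.6
Friis cascade:
  F = 3.573 + (2.661 − 1)/0.2799 = 9.506
NF = 10 log₁₀(9.506) = 9.78 dB

9.78 dB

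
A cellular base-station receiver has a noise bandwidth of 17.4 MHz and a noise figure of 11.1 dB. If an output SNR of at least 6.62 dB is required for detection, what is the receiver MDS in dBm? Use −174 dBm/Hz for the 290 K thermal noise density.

−83.9 dBm

Sensitivity = −174 + 10 log₁₀(B) + NF + SNR_min
= −174 + 72.41 + 11.1 + 6.62
= −83.87 dBm → −83.9 dBm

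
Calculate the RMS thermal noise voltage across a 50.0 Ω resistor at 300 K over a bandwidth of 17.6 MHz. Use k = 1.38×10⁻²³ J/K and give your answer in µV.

V_n = √(4kTRB)
4kTRB = 4 × 1.38×10⁻²³ × 300 × 5.00×10¹ × 1.76×10⁷ = 1.46×10⁻¹¹ V²
V_n = √(1.46×10⁻¹¹) = 3.82×10⁻⁶ V = 3.82 µV

3.82 µV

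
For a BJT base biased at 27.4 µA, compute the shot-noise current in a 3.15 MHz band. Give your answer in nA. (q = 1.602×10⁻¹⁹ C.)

5.26 nA

I_n = √(2qI·B)
2qI·B = 2 × 1.602×10⁻¹⁹ × 2.74×10⁻⁵ × 3.15×10⁶ = 2.77×10⁻¹⁷ A²
I_n = √(2.77×10⁻¹⁷) = 5.26×10⁻⁹ A = 5.26 nA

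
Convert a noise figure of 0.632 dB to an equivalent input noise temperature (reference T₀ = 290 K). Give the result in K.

F = 10^(0.632/10) = 1.15664
T_e = (F − 1)·T₀ = (1.15664 − 1) × 290 = 45.4 K

45.4 K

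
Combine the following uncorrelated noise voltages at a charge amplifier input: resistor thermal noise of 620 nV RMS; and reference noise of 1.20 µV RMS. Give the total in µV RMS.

1.35 µV

Uncorrelated sources add in power (mean-square): V_tot = √(ΣV_i²)
V_tot = √[(6.20×10⁻⁷)² + (1.20×10⁻⁶)²] = 1.35×10⁻⁶ V = 1.35 µV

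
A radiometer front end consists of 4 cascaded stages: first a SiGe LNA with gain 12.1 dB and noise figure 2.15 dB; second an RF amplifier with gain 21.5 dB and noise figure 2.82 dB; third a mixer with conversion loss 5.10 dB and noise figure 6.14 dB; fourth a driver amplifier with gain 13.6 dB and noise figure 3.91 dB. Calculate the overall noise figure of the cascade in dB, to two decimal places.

2.31 dB

Convert to linear (a loss of L dB is a gain of −L dB): F_i = 10^(NF_i/10), G_i = 10^(G_i,dB/10)
  Stage 1: F_1 = 10^(2.15/10) = 1.641, G_1 = 10^(12.1/10) = 16.22
  Stage 2: F_2 = 10^(2.82/10) = 1.914, G_2 = 10^(21.5/10) = 141.3
  Stage 3: F_3 = 10^(6.14/10) = 4.111, G_3 = 10^(−5.10/10) = 0.3090
  Stage 4: F_4 = 10^(3.91/10) = 2.460, G_4 = 10^(13.6/10) = 22.91
Friis cascade:
  F = 1.641 + (1.914 − 1)/16.22 + (4.111 − 1)/2291 + (2.460 − 1)/707.9 = 1.700
NF = 10 log₁₀(1.700) = 2.31 dB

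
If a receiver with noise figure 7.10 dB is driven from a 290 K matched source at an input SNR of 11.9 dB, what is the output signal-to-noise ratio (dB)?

4.80 dB

By definition F = SNR_in/SNR_out, so in dB: SNR_out = SNR_in − NF
SNR_out = 11.9 − 7.10 = 4.80 dB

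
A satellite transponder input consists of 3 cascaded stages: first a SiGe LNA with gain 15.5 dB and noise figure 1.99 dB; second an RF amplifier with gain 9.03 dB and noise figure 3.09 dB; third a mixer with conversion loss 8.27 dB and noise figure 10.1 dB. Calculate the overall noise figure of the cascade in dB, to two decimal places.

Convert to linear (a loss of L dB is a gain of −L dB): F_i = 10^(NF_i/10), G_i = 10^(G_i,dB/10)
  Stage 1: F_1 = 10^(1.99/10) = 1.581, G_1 = 10^(15.5/10) = 35.48
  Stage 2: F_2 = 10^(3.09/10) = 2.037, G_2 = 10^(9.03/10) = 7.998
  Stage 3: F_3 = 10^(10.1/10) = 10.23, G_3 = 10^(−8.27/10) = 0.1489
Friis cascade:
  F = 1.581 + (2.037 − 1)/35.48 + (10.23 − 1)/283.8 = 1.643
NF = 10 log₁₀(1.643) = 2.16 dB

2.16 dB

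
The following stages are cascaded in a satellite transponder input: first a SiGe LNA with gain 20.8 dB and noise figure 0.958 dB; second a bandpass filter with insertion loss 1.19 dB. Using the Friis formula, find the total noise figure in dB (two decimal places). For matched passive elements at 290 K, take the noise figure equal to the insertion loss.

Convert to linear (a loss of L dB is a gain of −L dB): F_i = 10^(NF_i/10), G_i = 10^(G_i,dB/10)
  Stage 1: F_1 = 10^(0.958/10) = 1.247, G_1 = 10^(20.8/10) = 120.2
  Stage 2: F_2 = 10^(1.19/10) = 1.315, G_2 = 10^(−1.19/10) = 0.7603
Friis cascade:
  F = 1.247 + (1.315 − 1)/120.2 = 1.249
NF = 10 log₁₀(1.249) = 0.97 dB

0.97 dB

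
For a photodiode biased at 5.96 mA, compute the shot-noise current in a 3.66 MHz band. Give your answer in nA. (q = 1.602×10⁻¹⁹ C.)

83.6 nA

I_n = √(2qI·B)
2qI·B = 2 × 1.602×10⁻¹⁹ × 5.96×10⁻³ × 3.66×10⁶ = 6.99×10⁻¹⁵ A²
I_n = √(6.99×10⁻¹⁵) = 8.36×10⁻⁸ A = 83.6 nA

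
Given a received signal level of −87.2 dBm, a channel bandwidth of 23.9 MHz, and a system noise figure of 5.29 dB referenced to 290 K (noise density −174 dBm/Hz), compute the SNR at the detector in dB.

7.7 dB

Noise floor: N = −174 + 10 log₁₀(B) + NF
10 log₁₀(2.39×10⁷) = 73.78 dB
N = −174 + 73.78 + 5.29 = −94.93 dBm
SNR = P_sig − N = −87.2 − (−94.93) = 7.73 dB → 7.7 dB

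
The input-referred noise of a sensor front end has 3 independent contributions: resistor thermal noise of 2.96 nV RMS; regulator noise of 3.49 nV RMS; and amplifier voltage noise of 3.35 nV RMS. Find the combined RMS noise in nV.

Uncorrelated sources add in power (mean-square): V_tot = √(ΣV_i²)
V_tot = √[(2.96×10⁻⁹)² + (3.49×10⁻⁹)² + (3.35×10⁻⁹)²] = 5.67×10⁻⁹ V = 5.67 nV

5.67 nV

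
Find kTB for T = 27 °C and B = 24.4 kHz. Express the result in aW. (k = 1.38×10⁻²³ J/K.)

T = 27 °C + 273.15 = 300.15 K
P_n = kTB = 1.38×10⁻²³ × 300.15 × 2.44×10⁴ = 1.01×10⁻¹⁶ W = 101 aW

101 aW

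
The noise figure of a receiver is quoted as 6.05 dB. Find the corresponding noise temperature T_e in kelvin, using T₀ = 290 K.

878 K

F = 10^(6.05/10) = 4.02717
T_e = (F − 1)·T₀ = (4.02717 − 1) × 290 = 878 K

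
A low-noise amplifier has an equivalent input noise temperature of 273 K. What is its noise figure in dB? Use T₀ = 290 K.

2.88 dB

F = 1 + T_e/T₀ = 1 + 273/290 = 1.94138
NF = 10 log₁₀(1.94138) = 2.88 dB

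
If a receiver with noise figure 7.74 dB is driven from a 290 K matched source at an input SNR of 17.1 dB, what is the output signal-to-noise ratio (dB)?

9.36 dB

By definition F = SNR_in/SNR_out, so in dB: SNR_out = SNR_in − NF
SNR_out = 17.1 − 7.74 = 9.36 dB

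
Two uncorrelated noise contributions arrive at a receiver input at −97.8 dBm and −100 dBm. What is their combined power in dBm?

Convert to linear, add, convert back:
P₁ = 1.66×10⁻¹³ W, P₂ = 1.00×10⁻¹³ W
P_tot = 2.66×10⁻¹³ W → 10 log₁₀(P_tot / 10⁻³) = −95.8 dBm

−95.8 dBm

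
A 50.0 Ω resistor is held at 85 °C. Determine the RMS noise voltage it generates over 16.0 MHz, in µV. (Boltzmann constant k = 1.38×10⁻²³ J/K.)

3.98 µV

T = 85 °C + 273.15 = 358.15 K
V_n = √(4kTRB)
4kTRB = 4 × 1.38×10⁻²³ × 358.15 × 5.00×10¹ × 1.60×10⁷ = 1.58×10⁻¹¹ V²
V_n = √(1.58×10⁻¹¹) = 3.98×10⁻⁶ V = 3.98 µV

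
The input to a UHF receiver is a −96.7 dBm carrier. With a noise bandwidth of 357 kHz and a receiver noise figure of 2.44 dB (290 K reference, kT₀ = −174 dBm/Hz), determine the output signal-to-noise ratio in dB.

Noise floor: N = −174 + 10 log₁₀(B) + NF
10 log₁₀(3.57×10⁵) = 55.53 dB
N = −174 + 55.53 + 2.44 = −116.03 dBm
SNR = P_sig − N = −96.7 − (−116.03) = 19.33 dB → 19.3 dB

19.3 dB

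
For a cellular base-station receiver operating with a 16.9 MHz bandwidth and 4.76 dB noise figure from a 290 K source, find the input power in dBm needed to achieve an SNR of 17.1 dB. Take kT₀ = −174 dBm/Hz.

Sensitivity = −174 + 10 log₁₀(B) + NF + SNR_min
= −174 + 72.28 + 4.76 + 17.1
= −79.86 dBm → −79.9 dBm

−79.9 dBm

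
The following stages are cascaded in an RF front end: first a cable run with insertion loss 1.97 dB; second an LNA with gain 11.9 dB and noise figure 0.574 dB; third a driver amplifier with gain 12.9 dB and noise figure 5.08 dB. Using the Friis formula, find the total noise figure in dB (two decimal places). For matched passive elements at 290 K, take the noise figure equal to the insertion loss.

3.06 dB

Convert to linear (a loss of L dB is a gain of −L dB): F_i = 10^(NF_i/10), G_i = 10^(G_i,dB/10)
  Stage 1: F_1 = 10^(1.97/10) = 1.574, G_1 = 10^(−1.97/10) = 0.6353
  Stage 2: F_2 = 10^(0.574/10) = 1.141, G_2 = 10^(11.9/10) = 15.49
  Stage 3: F_3 = 10^(5.08/10) = 3.221, G_3 = 10^(12.9/10) = 19.50
Friis cascade:
  F = 1.574 + (1.141 − 1)/0.6353 + (3.221 − 1)/9.840 = 2.022
NF = 10 log₁₀(2.022) = 3.06 dB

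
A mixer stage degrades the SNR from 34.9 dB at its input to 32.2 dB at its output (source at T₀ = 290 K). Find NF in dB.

2.7 dB

NF (dB) = SNR_in(dB) − SNR_out(dB) when the source is at T₀
NF = 34.9 − 32.2 = 2.7 dB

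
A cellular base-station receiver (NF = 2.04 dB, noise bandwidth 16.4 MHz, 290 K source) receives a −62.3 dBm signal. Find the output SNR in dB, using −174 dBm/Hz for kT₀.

37.5 dB

Noise floor: N = −174 + 10 log₁₀(B) + NF
10 log₁₀(1.64×10⁷) = 72.15 dB
N = −174 + 72.15 + 2.04 = −99.81 dBm
SNR = P_sig − N = −62.3 − (−99.81) = 37.51 dB → 37.5 dB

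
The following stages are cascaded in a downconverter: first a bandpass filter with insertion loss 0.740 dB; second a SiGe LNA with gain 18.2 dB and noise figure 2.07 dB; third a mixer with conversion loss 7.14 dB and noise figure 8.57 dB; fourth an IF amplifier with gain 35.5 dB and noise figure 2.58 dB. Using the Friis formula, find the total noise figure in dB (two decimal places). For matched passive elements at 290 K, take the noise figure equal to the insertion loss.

3.21 dB

Convert to linear (a loss of L dB is a gain of −L dB): F_i = 10^(NF_i/10), G_i = 10^(G_i,dB/10)
  Stage 1: F_1 = 10^(0.740/10) = 1.186, G_1 = 10^(−0.740/10) = 0.8433
  Stage 2: F_2 = 10^(2.07/10) = 1.611, G_2 = 10^(18.2/10) = 66.07
  Stage 3: F_3 = 10^(8.57/10) = 7.194, G_3 = 10^(−7.14/10) = 0.1932
  Stage 4: F_4 = 10^(2.58/10) = 1.811, G_4 = 10^(35.5/10) = 3548
Friis cascade:
  F = 1.186 + (1.611 − 1)/0.8433 + (7.194 − 1)/55.72 + (1.811 − 1)/10.76 = 2.096
NF = 10 log₁₀(2.096) = 3.21 dB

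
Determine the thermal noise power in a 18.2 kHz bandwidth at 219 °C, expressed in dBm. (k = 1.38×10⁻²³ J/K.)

−129.1 dBm

T = 219 °C + 273.15 = 492.15 K
P_n = kTB = 1.38×10⁻²³ × 492.15 × 1.82×10⁴ = 1.24×10⁻¹⁶ W
In dBm: 10 log₁₀(1.24×10⁻¹⁶ / 10⁻³) = −129.1 dBm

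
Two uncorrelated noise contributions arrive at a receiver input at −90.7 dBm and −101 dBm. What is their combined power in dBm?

Convert to linear, add, convert back:
P₁ = 8.51×10⁻¹³ W, P₂ = 7.94×10⁻¹⁴ W
P_tot = 9.31×10⁻¹³ W → 10 log₁₀(P_tot / 10⁻³) = −90.3 dBm

−90.3 dBm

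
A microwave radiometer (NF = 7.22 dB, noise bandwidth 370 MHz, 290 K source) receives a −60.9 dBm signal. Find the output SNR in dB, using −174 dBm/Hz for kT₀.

Noise floor: N = −174 + 10 log₁₀(B) + NF
10 log₁₀(3.70×10⁸) = 85.68 dB
N = −174 + 85.68 + 7.22 = −81.10 dBm
SNR = P_sig − N = −60.9 − (−81.10) = 20.20 dB → 20.2 dB

20.2 dB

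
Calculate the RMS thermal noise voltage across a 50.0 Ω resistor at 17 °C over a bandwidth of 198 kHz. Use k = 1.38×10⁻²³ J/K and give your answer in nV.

T = 17 °C + 273.15 = 290.15 K
V_n = √(4kTRB)
4kTRB = 4 × 1.38×10⁻²³ × 290.15 × 5.00×10¹ × 1.98×10⁵ = 1.59×10⁻¹³ V²
V_n = √(1.59×10⁻¹³) = 3.98×10⁻⁷ V = 398 nV

398 nV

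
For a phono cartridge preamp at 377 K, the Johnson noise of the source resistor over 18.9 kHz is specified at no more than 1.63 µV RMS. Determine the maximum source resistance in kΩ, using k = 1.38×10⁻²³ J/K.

6.76 kΩ

Johnson–Nyquist: V_n = √(4kTRB) ⇒ R = V_n² / (4kTB)
4kTB = 4 × 1.38×10⁻²³ × 377 × 1.89×10⁴ = 3.93×10⁻¹⁶
R = (1.63×10⁻⁶)² / 3.93×10⁻¹⁶ = 6.76×10³ Ω = 6.76 kΩ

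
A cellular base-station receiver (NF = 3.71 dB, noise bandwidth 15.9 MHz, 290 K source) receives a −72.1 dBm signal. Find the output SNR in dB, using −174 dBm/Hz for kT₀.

Noise floor: N = −174 + 10 log₁₀(B) + NF
10 log₁₀(1.59×10⁷) = 72.01 dB
N = −174 + 72.01 + 3.71 = −98.28 dBm
SNR = P_sig − N = −72.1 − (−98.28) = 26.18 dB → 26.2 dB

26.2 dB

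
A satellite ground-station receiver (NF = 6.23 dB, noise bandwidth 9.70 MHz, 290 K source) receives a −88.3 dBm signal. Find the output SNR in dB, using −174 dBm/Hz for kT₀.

9.6 dB

Noise floor: N = −174 + 10 log₁₀(B) + NF
10 log₁₀(9.70×10⁶) = 69.87 dB
N = −174 + 69.87 + 6.23 = −97.90 dBm
SNR = P_sig − N = −88.3 − (−97.90) = 9.60 dB → 9.6 dB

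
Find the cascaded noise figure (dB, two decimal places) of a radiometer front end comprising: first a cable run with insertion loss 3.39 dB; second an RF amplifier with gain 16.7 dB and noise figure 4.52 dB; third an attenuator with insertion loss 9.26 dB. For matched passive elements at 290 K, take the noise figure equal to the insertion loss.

Convert to linear (a loss of L dB is a gain of −L dB): F_i = 10^(NF_i/10), G_i = 10^(G_i,dB/10)
  Stage 1: F_1 = 10^(3.39/10) = 2.183, G_1 = 10^(−3.39/10) = 0.4581
  Stage 2: F_2 = 10^(4.52/10) = 2.831, G_2 = 10^(16.7/10) = 46.77
  Stage 3: F_3 = 10^(9.26/10) = 8.433, G_3 = 10^(−9.26/10) = 0.1186
Friis cascade:
  F = 2.183 + (2.831 − 1)/0.4581 + (8.433 − 1)/21.43 = 6.527
NF = 10 log₁₀(6.527) = 8.15 dB

8.15 dB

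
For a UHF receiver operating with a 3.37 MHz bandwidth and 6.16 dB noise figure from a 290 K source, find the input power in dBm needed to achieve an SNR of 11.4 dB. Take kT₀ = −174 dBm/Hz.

Sensitivity = −174 + 10 log₁₀(B) + NF + SNR_min
= −174 + 65.28 + 6.16 + 11.4
= −91.16 dBm → −91.2 dBm

−91.2 dBm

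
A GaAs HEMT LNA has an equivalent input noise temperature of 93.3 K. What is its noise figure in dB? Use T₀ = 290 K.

F = 1 + T_e/T₀ = 1 + 93.3/290 = 1.32172
NF = 10 log₁₀(1.32172) = 1.21 dB

1.21 dB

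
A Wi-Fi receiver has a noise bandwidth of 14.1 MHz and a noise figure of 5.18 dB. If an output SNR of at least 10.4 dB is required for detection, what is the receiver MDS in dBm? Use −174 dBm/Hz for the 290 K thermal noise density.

−86.9 dBm

Sensitivity = −174 + 10 log₁₀(B) + NF + SNR_min
= −174 + 71.49 + 5.18 + 10.4
= −86.93 dBm → −86.9 dBm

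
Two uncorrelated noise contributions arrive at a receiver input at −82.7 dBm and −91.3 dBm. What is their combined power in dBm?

Convert to linear, add, convert back:
P₁ = 5.37×10⁻¹² W, P₂ = 7.41×10⁻¹³ W
P_tot = 6.11×10⁻¹² W → 10 log₁₀(P_tot / 10⁻³) = −82.1 dBm

−82.1 dBm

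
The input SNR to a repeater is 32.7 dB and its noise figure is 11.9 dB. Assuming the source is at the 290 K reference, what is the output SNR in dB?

By definition F = SNR_in/SNR_out, so in dB: SNR_out = SNR_in − NF
SNR_out = 32.7 − 11.9 = 20.8 dB

20.8 dB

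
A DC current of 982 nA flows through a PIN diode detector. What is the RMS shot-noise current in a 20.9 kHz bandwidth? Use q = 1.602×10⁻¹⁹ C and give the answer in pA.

I_n = √(2qI·B)
2qI·B = 2 × 1.602×10⁻¹⁹ × 9.82×10⁻⁷ × 2.09×10⁴ = 6.58×10⁻²¹ A²
I_n = √(6.58×10⁻²¹) = 8.11×10⁻¹¹ A = 81.1 pA

81.1 pA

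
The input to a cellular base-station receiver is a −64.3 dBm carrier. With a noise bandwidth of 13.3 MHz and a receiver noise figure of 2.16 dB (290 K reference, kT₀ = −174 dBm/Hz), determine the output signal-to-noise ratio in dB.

36.3 dB

Noise floor: N = −174 + 10 log₁₀(B) + NF
10 log₁₀(1.33×10⁷) = 71.24 dB
N = −174 + 71.24 + 2.16 = −100.60 dBm
SNR = P_sig − N = −64.3 − (−100.60) = 36.30 dB → 36.3 dB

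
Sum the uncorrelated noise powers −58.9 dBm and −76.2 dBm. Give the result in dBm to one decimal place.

Convert to linear, add, convert back:
P₁ = 1.29×10⁻⁹ W, P₂ = 2.40×10⁻¹¹ W
P_tot = 1.31×10⁻⁹ W → 10 log₁₀(P_tot / 10⁻³) = −58.8 dBm

−58.8 dBm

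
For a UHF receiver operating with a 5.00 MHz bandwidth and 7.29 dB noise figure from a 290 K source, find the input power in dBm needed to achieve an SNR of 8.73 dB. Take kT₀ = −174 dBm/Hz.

Sensitivity = −174 + 10 log₁₀(B) + NF + SNR_min
= −174 + 66.99 + 7.29 + 8.73
= −90.99 dBm → −91.0 dBm

−91.0 dBm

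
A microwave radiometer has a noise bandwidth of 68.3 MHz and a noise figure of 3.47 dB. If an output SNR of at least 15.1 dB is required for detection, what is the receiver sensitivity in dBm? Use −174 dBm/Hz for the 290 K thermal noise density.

−77.1 dBm

Sensitivity = −174 + 10 log₁₀(B) + NF + SNR_min
= −174 + 78.34 + 3.47 + 15.1
= −77.09 dBm → −77.1 dBm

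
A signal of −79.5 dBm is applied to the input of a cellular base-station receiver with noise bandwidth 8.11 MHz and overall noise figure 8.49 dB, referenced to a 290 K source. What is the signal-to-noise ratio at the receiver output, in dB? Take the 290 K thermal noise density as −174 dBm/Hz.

16.9 dB

Noise floor: N = −174 + 10 log₁₀(B) + NF
10 log₁₀(8.11×10⁶) = 69.09 dB
N = −174 + 69.09 + 8.49 = −96.42 dBm
SNR = P_sig − N = −79.5 − (−96.42) = 16.92 dB → 16.9 dB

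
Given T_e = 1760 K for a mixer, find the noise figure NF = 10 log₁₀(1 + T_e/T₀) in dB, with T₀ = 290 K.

F = 1 + T_e/T₀ = 1 + 1760/290 = 7.06897
NF = 10 log₁₀(7.06897) = 8.49 dB

8.49 dB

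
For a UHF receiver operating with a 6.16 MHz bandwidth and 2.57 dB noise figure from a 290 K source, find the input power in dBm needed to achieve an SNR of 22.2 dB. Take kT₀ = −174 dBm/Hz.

Sensitivity = −174 + 10 log₁₀(B) + NF + SNR_min
= −174 + 67.9 + 2.57 + 22.2
= −81.33 dBm → −81.3 dBm

−81.3 dBm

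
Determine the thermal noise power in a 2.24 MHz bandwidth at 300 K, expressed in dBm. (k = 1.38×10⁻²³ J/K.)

P_n = kTB = 1.38×10⁻²³ × 300 × 2.24×10⁶ = 9.27×10⁻¹⁵ W
In dBm: 10 log₁₀(9.27×10⁻¹⁵ / 10⁻³) = −110.3 dBm

−110.3 dBm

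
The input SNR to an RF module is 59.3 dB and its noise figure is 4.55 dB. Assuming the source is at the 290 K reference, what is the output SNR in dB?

By definition F = SNR_in/SNR_out, so in dB: SNR_out = SNR_in − NF
SNR_out = 59.3 − 4.55 = 54.75 dB

54.75 dB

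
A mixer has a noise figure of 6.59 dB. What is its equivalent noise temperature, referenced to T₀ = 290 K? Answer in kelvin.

F = 10^(6.59/10) = 4.56037
T_e = (F − 1)·T₀ = (4.56037 − 1) × 290 = 1033 K

1033 K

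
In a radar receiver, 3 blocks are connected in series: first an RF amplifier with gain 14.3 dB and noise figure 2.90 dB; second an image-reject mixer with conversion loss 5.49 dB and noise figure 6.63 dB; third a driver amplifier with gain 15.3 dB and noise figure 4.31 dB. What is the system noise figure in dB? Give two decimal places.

Convert to linear (a loss of L dB is a gain of −L dB): F_i = 10^(NF_i/10), G_i = 10^(G_i,dB/10)
  Stage 1: F_1 = 10^(2.90/10) = 1.950, G_1 = 10^(14.3/10) = 26.92
  Stage 2: F_2 = 10^(6.63/10) = 4.603, G_2 = 10^(−5.49/10) = 0.2825
  Stage 3: F_3 = 10^(4.31/10) = 2.698, G_3 = 10^(15.3/10) = 33.88
Friis cascade:
  F = 1.950 + (4.603 − 1)/26.92 + (2.698 − 1)/7.603 = 2.307
NF = 10 log₁₀(2.307) = 3.63 dB

3.63 dB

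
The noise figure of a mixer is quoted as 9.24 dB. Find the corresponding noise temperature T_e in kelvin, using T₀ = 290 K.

2144 K

F = 10^(9.24/10) = 8.3946
T_e = (F − 1)·T₀ = (8.3946 − 1) × 290 = 2144 K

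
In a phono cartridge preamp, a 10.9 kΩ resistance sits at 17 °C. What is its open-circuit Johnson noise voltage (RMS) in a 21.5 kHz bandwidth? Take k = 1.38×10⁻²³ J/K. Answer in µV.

1.94 µV

T = 17 °C + 273.15 = 290.15 K
V_n = √(4kTRB)
4kTRB = 4 × 1.38×10⁻²³ × 290.15 × 1.09×10⁴ × 2.15×10⁴ = 3.75×10⁻¹² V²
V_n = √(3.75×10⁻¹²) = 1.94×10⁻⁶ V = 1.94 µV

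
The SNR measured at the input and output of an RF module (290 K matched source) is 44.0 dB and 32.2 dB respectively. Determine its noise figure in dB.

11.8 dB

NF (dB) = SNR_in(dB) − SNR_out(dB) when the source is at T₀
NF = 44.0 − 32.2 = 11.8 dB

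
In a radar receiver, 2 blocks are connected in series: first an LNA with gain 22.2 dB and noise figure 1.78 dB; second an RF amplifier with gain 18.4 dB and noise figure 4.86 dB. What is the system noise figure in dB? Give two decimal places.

Convert to linear (a loss of L dB is a gain of −L dB): F_i = 10^(NF_i/10), G_i = 10^(G_i,dB/10)
  Stage 1: F_1 = 10^(1.78/10) = 1.507, G_1 = 10^(22.2/10) = 166.0
  Stage 2: F_2 = 10^(4.86/10) = 3.062, G_2 = 10^(18.4/10) = 69.18
Friis cascade:
  F = 1.507 + (3.062 − 1)/166.0 = 1.519
NF = 10 log₁₀(1.519) = 1.82 dB

1.82 dB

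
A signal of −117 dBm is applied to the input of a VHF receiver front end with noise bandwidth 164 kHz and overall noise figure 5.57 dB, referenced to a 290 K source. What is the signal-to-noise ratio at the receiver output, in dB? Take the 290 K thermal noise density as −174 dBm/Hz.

−0.7 dB

Noise floor: N = −174 + 10 log₁₀(B) + NF
10 log₁₀(1.64×10⁵) = 52.15 dB
N = −174 + 52.15 + 5.57 = −116.28 dBm
SNR = P_sig − N = −117 − (−116.28) = −0.72 dB → −0.7 dB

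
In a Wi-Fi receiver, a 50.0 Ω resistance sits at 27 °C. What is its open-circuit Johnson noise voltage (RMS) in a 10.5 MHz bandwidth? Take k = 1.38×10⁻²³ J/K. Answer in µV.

2.95 µV

T = 27 °C + 273.15 = 300.15 K
V_n = √(4kTRB)
4kTRB = 4 × 1.38×10⁻²³ × 300.15 × 5.00×10¹ × 1.05×10⁷ = 8.70×10⁻¹² V²
V_n = √(8.70×10⁻¹²) = 2.95×10⁻⁶ V = 2.95 µV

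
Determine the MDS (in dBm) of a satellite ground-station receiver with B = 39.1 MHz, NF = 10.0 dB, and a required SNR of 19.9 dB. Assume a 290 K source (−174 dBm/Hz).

Sensitivity = −174 + 10 log₁₀(B) + NF + SNR_min
= −174 + 75.92 + 10.0 + 19.9
= −68.18 dBm → −68.2 dBm

−68.2 dBm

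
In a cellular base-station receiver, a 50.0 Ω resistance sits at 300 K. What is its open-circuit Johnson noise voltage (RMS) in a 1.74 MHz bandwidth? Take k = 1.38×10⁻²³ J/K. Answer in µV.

V_n = √(4kTRB)
4kTRB = 4 × 1.38×10⁻²³ × 300 × 5.00×10¹ × 1.74×10⁶ = 1.44×10⁻¹² V²
V_n = √(1.44×10⁻¹²) = 1.20×10⁻⁶ V = 1.20 µV

1.20 µV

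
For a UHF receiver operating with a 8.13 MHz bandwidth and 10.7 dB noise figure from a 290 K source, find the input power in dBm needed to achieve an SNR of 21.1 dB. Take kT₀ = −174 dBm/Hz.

Sensitivity = −174 + 10 log₁₀(B) + NF + SNR_min
= −174 + 69.1 + 10.7 + 21.1
= −73.1 dBm → −73.1 dBm

−73.1 dBm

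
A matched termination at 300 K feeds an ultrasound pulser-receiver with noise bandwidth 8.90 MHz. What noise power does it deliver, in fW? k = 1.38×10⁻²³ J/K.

36.8 fW

P_n = kTB = 1.38×10⁻²³ × 300 × 8.90×10⁶ = 3.68×10⁻¹⁴ W = 36.8 fW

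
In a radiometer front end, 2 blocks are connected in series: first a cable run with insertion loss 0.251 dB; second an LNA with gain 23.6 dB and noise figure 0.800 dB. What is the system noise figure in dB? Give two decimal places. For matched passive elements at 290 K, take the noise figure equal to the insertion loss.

Convert to linear (a loss of L dB is a gain of −L dB): F_i = 10^(NF_i/10), G_i = 10^(G_i,dB/10)
  Stage 1: F_1 = 10^(0.251/10) = 1.059, G_1 = 10^(−0.251/10) = 0.9438
  Stage 2: F_2 = 10^(0.800/10) = 1.202, G_2 = 10^(23.6/10) = 229.1
Friis cascade:
  F = 1.059 + (1.202 − 1)/0.9438 = 1.274
NF = 10 log₁₀(1.274) = 1.05 dB

1.05 dB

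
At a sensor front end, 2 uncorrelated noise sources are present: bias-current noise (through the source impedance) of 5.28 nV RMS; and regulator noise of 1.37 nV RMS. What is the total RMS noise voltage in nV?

Uncorrelated sources add in power (mean-square): V_tot = √(ΣV_i²)
V_tot = √[(5.28×10⁻⁹)² + (1.37×10⁻⁹)²] = 5.45×10⁻⁹ V = 5.45 nV

5.45 nV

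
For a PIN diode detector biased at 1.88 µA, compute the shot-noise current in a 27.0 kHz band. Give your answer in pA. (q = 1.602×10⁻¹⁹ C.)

I_n = √(2qI·B)
2qI·B = 2 × 1.602×10⁻¹⁹ × 1.88×10⁻⁶ × 2.70×10⁴ = 1.63×10⁻²⁰ A²
I_n = √(1.63×10⁻²⁰) = 1.28×10⁻¹⁰ A = 128 pA

128 pA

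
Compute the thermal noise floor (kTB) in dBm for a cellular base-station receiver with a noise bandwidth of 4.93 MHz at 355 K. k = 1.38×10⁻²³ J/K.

P_n = kTB = 1.38×10⁻²³ × 355 × 4.93×10⁶ = 2.42×10⁻¹⁴ W
In dBm: 10 log₁₀(2.42×10⁻¹⁴ / 10⁻³) = −106.2 dBm

−106.2 dBm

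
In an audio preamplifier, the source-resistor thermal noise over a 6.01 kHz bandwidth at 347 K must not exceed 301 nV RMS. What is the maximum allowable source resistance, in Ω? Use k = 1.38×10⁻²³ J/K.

Johnson–Nyquist: V_n = √(4kTRB) ⇒ R = V_n² / (4kTB)
4kTB = 4 × 1.38×10⁻²³ × 347 × 6.01×10³ = 1.15×10⁻¹⁶
R = (3.01×10⁻⁷)² / 1.15×10⁻¹⁶ = 7.87×10² Ω = 787 Ω

787 Ω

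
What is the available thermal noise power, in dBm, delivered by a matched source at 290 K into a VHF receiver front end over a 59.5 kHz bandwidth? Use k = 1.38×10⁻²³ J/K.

−126.2 dBm

P_n = kTB = 1.38×10⁻²³ × 290 × 5.95×10⁴ = 2.38×10⁻¹⁶ W
In dBm: 10 log₁₀(2.38×10⁻¹⁶ / 10⁻³) = −126.2 dBm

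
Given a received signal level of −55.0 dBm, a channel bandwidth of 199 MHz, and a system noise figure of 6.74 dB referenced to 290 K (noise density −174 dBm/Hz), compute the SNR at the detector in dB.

Noise floor: N = −174 + 10 log₁₀(B) + NF
10 log₁₀(1.99×10⁸) = 82.99 dB
N = −174 + 82.99 + 6.74 = −84.27 dBm
SNR = P_sig − N = −55.0 − (−84.27) = 29.27 dB → 29.3 dB

29.3 dB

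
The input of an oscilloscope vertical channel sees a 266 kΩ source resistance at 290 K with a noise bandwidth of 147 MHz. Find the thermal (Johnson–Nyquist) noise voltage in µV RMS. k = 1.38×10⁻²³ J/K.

V_n = √(4kTRB)
4kTRB = 4 × 1.38×10⁻²³ × 290 × 2.66×10⁵ × 1.47×10⁸ = 6.26×10⁻⁷ V²
V_n = √(6.26×10⁻⁷) = 7.91×10⁻⁴ V = 791 µV

791 µV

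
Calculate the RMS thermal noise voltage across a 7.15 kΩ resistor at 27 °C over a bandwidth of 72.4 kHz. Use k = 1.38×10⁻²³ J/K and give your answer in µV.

T = 27 °C + 273.15 = 300.15 K
V_n = √(4kTRB)
4kTRB = 4 × 1.38×10⁻²³ × 300.15 × 7.15×10³ × 7.24×10⁴ = 8.58×10⁻¹² V²
V_n = √(8.58×10⁻¹²) = 2.93×10⁻⁶ V = 2.93 µV

2.93 µV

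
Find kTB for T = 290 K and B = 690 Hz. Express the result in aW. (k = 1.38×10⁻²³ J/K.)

P_n = kTB = 1.38×10⁻²³ × 290 × 6.90×10² = 2.76×10⁻¹⁸ W = 2.76 aW

2.76 aW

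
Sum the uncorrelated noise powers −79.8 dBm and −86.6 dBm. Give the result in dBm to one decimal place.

−79.0 dBm

Convert to linear, add, convert back:
P₁ = 1.05×10⁻¹¹ W, P₂ = 2.19×10⁻¹² W
P_tot = 1.27×10⁻¹¹ W → 10 log₁₀(P_tot / 10⁻³) = −79.0 dBm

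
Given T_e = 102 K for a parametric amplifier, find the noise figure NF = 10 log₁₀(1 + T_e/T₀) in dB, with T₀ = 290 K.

F = 1 + T_e/T₀ = 1 + 102/290 = 1.35172
NF = 10 log₁₀(1.35172) = 1.31 dB

1.31 dB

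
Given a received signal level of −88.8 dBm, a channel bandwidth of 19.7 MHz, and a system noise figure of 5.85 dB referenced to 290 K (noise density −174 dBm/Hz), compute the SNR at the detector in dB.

Noise floor: N = −174 + 10 log₁₀(B) + NF
10 log₁₀(1.97×10⁷) = 72.94 dB
N = −174 + 72.94 + 5.85 = −95.21 dBm
SNR = P_sig − N = −88.8 − (−95.21) = 6.41 dB → 6.4 dB

6.4 dB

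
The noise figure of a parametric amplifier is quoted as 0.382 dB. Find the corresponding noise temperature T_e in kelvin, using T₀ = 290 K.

F = 10^(0.382/10) = 1.09194
T_e = (F − 1)·T₀ = (1.09194 − 1) × 290 = 26.7 K

26.7 K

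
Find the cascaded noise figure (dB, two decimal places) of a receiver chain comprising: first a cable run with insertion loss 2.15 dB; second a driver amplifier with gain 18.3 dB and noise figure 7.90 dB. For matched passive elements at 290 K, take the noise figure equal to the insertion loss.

10.05 dB

Convert to linear (a loss of L dB is a gain of −L dB): F_i = 10^(NF_i/10), G_i = 10^(G_i,dB/10)
  Stage 1: F_1 = 10^(2.15/10) = 1.641, G_1 = 10^(−2.15/10) = 0.6095
  Stage 2: F_2 = 10^(7.90/10) = 6.166, G_2 = 10^(18.3/10) = 67.61
Friis cascade:
  F = 1.641 + (6.166 − 1)/0.6095 = 10.12
NF = 10 log₁₀(10.12) = 10.05 dB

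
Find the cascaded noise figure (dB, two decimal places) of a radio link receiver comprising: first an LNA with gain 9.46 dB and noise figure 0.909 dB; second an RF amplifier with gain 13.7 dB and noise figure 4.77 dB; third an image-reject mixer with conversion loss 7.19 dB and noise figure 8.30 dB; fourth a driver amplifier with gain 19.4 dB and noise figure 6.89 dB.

Convert to linear (a loss of L dB is a gain of −L dB): F_i = 10^(NF_i/10), G_i = 10^(G_i,dB/10)
  Stage 1: F_1 = 10^(0.909/10) = 1.233, G_1 = 10^(9.46/10) = 8.831
  Stage 2: F_2 = 10^(4.77/10) = 2.999, G_2 = 10^(13.7/10) = 23.44
  Stage 3: F_3 = 10^(8.30/10) = 6.761, G_3 = 10^(−7.19/10) = 0.1910
  Stage 4: F_4 = 10^(6.89/10) = 4.887, G_4 = 10^(19.4/10) = 87.10
Friis cascade:
  F = 1.233 + (2.999 − 1)/8.831 + (6.761 − 1)/207.0 + (4.887 − 1)/39.54 = 1.585
NF = 10 log₁₀(1.585) = 2.00 dB

2.00 dB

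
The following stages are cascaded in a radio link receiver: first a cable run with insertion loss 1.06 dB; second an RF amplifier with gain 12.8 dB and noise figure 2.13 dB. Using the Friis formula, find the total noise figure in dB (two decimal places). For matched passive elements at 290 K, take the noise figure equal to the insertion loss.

Convert to linear (a loss of L dB is a gain of −L dB): F_i = 10^(NF_i/10), G_i = 10^(G_i,dB/10)
  Stage 1: F_1 = 10^(1.06/10) = 1.276, G_1 = 10^(−1.06/10) = 0.7834
  Stage 2: F_2 = 10^(2.13/10) = 1.633, G_2 = 10^(12.8/10) = 19.05
Friis cascade:
  F = 1.276 + (1.633 − 1)/0.7834 = 2.084
NF = 10 log₁₀(2.084) = 3.19 dB

3.19 dB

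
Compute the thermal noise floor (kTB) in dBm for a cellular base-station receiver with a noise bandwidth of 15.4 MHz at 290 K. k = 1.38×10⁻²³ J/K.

P_n = kTB = 1.38×10⁻²³ × 290 × 1.54×10⁷ = 6.16×10⁻¹⁴ W
In dBm: 10 log₁₀(6.16×10⁻¹⁴ / 10⁻³) = −102.1 dBm

−102.1 dBm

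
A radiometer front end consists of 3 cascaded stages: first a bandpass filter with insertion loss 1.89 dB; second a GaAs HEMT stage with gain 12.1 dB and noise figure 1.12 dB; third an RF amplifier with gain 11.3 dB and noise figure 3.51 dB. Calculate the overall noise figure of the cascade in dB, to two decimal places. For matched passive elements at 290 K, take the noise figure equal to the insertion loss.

Convert to linear (a loss of L dB is a gain of −L dB): F_i = 10^(NF_i/10), G_i = 10^(G_i,dB/10)
  Stage 1: F_1 = 10^(1.89/10) = 1.545, G_1 = 10^(−1.89/10) = 0.6471
  Stage 2: F_2 = 10^(1.12/10) = 1.294, G_2 = 10^(12.1/10) = 16.22
  Stage 3: F_3 = 10^(3.51/10) = 2.244, G_3 = 10^(11.3/10) = 13.49
Friis cascade:
  F = 1.545 + (1.294 − 1)/0.6471 + (2.244 − 1)/10.50 = 2.118
NF = 10 log₁₀(2.118) = 3.26 dB

3.26 dB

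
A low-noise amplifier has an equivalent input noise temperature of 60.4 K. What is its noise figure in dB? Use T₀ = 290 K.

F = 1 + T_e/T₀ = 1 + 60.4/290 = 1.20828
NF = 10 log₁₀(1.20828) = 0.822 dB

0.822 dB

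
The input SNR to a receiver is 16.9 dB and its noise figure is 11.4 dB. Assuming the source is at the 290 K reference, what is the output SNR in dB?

5.5 dB

By definition F = SNR_in/SNR_out, so in dB: SNR_out = SNR_in − NF
SNR_out = 16.9 − 11.4 = 5.5 dB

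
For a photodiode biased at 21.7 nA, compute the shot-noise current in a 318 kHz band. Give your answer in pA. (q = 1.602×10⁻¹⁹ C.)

I_n = √(2qI·B)
2qI·B = 2 × 1.602×10⁻¹⁹ × 2.17×10⁻⁸ × 3.18×10⁵ = 2.21×10⁻²¹ A²
I_n = √(2.21×10⁻²¹) = 4.70×10⁻¹¹ A = 47.0 pA

47.0 pA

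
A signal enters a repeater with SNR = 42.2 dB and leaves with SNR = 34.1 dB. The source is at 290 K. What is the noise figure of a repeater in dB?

8.1 dB

NF (dB) = SNR_in(dB) − SNR_out(dB) when the source is at T₀
NF = 42.2 − 34.1 = 8.1 dB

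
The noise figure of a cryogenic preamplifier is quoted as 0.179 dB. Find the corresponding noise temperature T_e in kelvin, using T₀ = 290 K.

F = 10^(0.179/10) = 1.04208
T_e = (F − 1)·T₀ = (1.04208 − 1) × 290 = 12.2 K

12.2 K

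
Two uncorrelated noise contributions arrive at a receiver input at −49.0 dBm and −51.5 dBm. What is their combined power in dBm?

Convert to linear, add, convert back:
P₁ = 1.26×10⁻⁸ W, P₂ = 7.08×10⁻⁹ W
P_tot = 1.97×10⁻⁸ W → 10 log₁₀(P_tot / 10⁻³) = −47.1 dBm

−47.1 dBm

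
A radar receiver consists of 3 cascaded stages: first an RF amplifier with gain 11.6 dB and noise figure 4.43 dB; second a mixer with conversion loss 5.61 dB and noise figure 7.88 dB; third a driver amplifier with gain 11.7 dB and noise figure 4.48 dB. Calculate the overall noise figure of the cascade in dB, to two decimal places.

5.54 dB

Convert to linear (a loss of L dB is a gain of −L dB): F_i = 10^(NF_i/10), G_i = 10^(G_i,dB/10)
  Stage 1: F_1 = 10^(4.43/10) = 2.773, G_1 = 10^(11.6/10) = 14.45
  Stage 2: F_2 = 10^(7.88/10) = 6.138, G_2 = 10^(−5.61/10) = 0.2748
  Stage 3: F_3 = 10^(4.48/10) = 2.805, G_3 = 10^(11.7/10) = 14.79
Friis cascade:
  F = 2.773 + (6.138 − 1)/14.45 + (2.805 − 1)/3.972 = 3.583
NF = 10 log₁₀(3.583) = 5.54 dB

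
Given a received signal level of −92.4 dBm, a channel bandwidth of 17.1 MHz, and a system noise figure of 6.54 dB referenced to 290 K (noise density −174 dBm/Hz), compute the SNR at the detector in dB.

2.7 dB

Noise floor: N = −174 + 10 log₁₀(B) + NF
10 log₁₀(1.71×10⁷) = 72.33 dB
N = −174 + 72.33 + 6.54 = −95.13 dBm
SNR = P_sig − N = −92.4 − (−95.13) = 2.73 dB → 2.7 dB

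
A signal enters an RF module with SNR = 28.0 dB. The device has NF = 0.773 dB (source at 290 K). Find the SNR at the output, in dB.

By definition F = SNR_in/SNR_out, so in dB: SNR_out = SNR_in − NF
SNR_out = 28.0 − 0.773 = 27.227 dB

27.227 dB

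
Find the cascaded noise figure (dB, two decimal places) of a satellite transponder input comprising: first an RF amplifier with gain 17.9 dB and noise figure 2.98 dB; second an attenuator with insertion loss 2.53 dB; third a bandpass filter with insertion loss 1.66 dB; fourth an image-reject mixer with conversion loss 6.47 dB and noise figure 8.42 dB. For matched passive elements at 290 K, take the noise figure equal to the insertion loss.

3.55 dB

Convert to linear (a loss of L dB is a gain of −L dB): F_i = 10^(NF_i/10), G_i = 10^(G_i,dB/10)
  Stage 1: F_1 = 10^(2.98/10) = 1.986, G_1 = 10^(17.9/10) = 61.66
  Stage 2: F_2 = 10^(2.53/10) = 1.791, G_2 = 10^(−2.53/10) = 0.5585
  Stage 3: F_3 = 10^(1.66/10) = 1.466, G_3 = 10^(−1.66/10) = 0.6823
  Stage 4: F_4 = 10^(8.42/10) = 6.950, G_4 = 10^(−6.47/10) = 0.2254
Friis cascade:
  F = 1.986 + (1.791 − 1)/61.66 + (1.466 − 1)/34.43 + (6.950 − 1)/23.50 = 2.266
NF = 10 log₁₀(2.266) = 3.55 dB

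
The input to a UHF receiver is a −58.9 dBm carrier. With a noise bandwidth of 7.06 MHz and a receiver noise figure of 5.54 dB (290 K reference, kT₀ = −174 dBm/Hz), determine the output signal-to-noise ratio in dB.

Noise floor: N = −174 + 10 log₁₀(B) + NF
10 log₁₀(7.06×10⁶) = 68.49 dB
N = −174 + 68.49 + 5.54 = −99.97 dBm
SNR = P_sig − N = −58.9 − (−99.97) = 41.07 dB → 41.1 dB

41.1 dB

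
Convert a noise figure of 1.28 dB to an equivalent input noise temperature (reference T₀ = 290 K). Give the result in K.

F = 10^(1.28/10) = 1.34276
T_e = (F − 1)·T₀ = (1.34276 − 1) × 290 = 99.4 K

99.4 K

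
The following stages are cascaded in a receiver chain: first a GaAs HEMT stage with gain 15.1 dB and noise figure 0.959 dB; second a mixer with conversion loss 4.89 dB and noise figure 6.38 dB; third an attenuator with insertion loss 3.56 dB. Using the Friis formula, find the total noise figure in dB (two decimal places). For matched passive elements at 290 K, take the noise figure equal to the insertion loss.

1.68 dB

Convert to linear (a loss of L dB is a gain of −L dB): F_i = 10^(NF_i/10), G_i = 10^(G_i,dB/10)
  Stage 1: F_1 = 10^(0.959/10) = 1.247, G_1 = 10^(15.1/10) = 32.36
  Stage 2: F_2 = 10^(6.38/10) = 4.345, G_2 = 10^(−4.89/10) = 0.3243
  Stage 3: F_3 = 10^(3.56/10) = 2.270, G_3 = 10^(−3.56/10) = 0.4406
Friis cascade:
  F = 1.247 + (4.345 − 1)/32.36 + (2.270 − 1)/10.50 = 1.471
NF = 10 log₁₀(1.471) = 1.68 dB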